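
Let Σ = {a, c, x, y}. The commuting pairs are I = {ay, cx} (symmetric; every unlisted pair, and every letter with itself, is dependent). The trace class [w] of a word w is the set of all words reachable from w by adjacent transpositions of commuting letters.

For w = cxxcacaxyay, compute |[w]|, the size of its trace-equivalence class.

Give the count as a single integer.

18

piece 0:c — minimal
piece 1:x — minimal
piece 2:x rests on {1:x}
piece 3:c rests on {0:c}
piece 4:a rests on {2:x, 3:c}
piece 5:c rests on {4:a}
piece 6:a rests on {5:c}
piece 7:x rests on {6:a}
piece 8:y rests on {7:x}
piece 9:a rests on {7:x}
piece 10:y rests on {8:y}
minimal pieces: {0:c, 1:x}
ways to finish when only these pieces remain (= sum over removing one remaining piece with nothing left below it):
  1 left: {9}→1  {10}→1
  2 left: {8,10}→1  {9,10}→2
  3 left: {8,9,10}→3
  4 left: {7,8,9,10}→3
  5 left: {6,7,8,9,10}→3
  6 left: {5,6,7,8,9,10}→3
  7 left: {4,5,6,7,8,9,10}→3
  8 left: {2,4,5,6,7,8,9,10}→3  {3,4,5,6,7,8,9,10}→3
  9 left: {0,3,4,5,6,7,8,9,10}→3  {1,2,4,5,6,7,8,9,10}→3  {2,3,4,5,6,7,8,9,10}→6
  placing 0:c first → 9 extensions
  placing 1:x first → 9 extensions
total linear extensions = 18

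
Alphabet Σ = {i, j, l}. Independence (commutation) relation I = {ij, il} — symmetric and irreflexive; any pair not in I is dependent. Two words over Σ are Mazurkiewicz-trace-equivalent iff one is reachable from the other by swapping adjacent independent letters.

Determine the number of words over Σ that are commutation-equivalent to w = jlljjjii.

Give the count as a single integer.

28

#0=j has no predecessor
#1=l depends on [0:j]
#2=l depends on [1:l]
#3=j depends on [2:l]
#4=j depends on [3:j]
#5=j depends on [4:j]
#6=i has no predecessor
#7=i depends on [6:i]
sources: [0:j, 6:i]
N(rest) = Σ N(rest − s) over sources s of rest; N(one piece) = 1:
  size 1 → [5]=1  [7]=1
  size 2 → [4,5]=1  [5,7]=2  [6,7]=1
  size 3 → [3,4,5]=1  [4,5,7]=3  [5,6,7]=3
  size 4 → [2,3,4,5]=1  [3,4,5,7]=4  [4,5,6,7]=6
  size 5 → [1,2,3,4,5]=1  [2,3,4,5,7]=5  [3,4,5,6,7]=10
  size 6 → [0,1,2,3,4,5]=1  [1,2,3,4,5,7]=6  [2,3,4,5,6,7]=15
  first=0(j) contributes 21
  first=6(i) contributes 7
|[w]| = 28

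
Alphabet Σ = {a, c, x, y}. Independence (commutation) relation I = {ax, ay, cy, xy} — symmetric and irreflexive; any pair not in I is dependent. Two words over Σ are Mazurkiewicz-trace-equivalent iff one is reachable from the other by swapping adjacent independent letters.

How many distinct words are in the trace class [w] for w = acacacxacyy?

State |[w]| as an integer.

110

drop 0:a onto floor
drop 1:c onto {0:a}
drop 2:a onto {1:c}
drop 3:c onto {2:a}
drop 4:a onto {3:c}
drop 5:c onto {4:a}
drop 6:x onto {5:c}
drop 7:a onto {5:c}
drop 8:c onto {6:x, 7:a}
drop 9:y onto floor
drop 10:y onto {9:y}
ground layer = {0:a, 9:y}
drop-orders for the pieces not yet dropped (sum over which currently-grounded one goes next):
  1 to go: {8} 1  {10} 1
  2 to go: {6,8} 1  {7,8} 1  {8,10} 2  {9,10} 1
  3 to go: {6,7,8} 2  {6,8,10} 3  {7,8,10} 3  {8,9,10} 3
  4 to go: {5,6,7,8} 2  {6,7,8,10} 8  {6,8,9,10} 6  {7,8,9,10} 6
  5 to go: {4,5,6,7,8} 2  {5,6,7,8,10} 10  {6,7,8,9,10} 20
  6 to go: {3,4,5,6,7,8} 2  {4,5,6,7,8,10} 12  {5,6,7,8,9,10} 30
  7 to go: {2,3,4,5,6,7,8} 2  {3,4,5,6,7,8,10} 14  {4,5,6,7,8,9,10} 42
  8 to go: {1,2,3,4,5,6,7,8} 2  {2,3,4,5,6,7,8,10} 16  {3,4,5,6,7,8,9,10} 56
  9 to go: {0,1,2,3,4,5,6,7,8} 2  {1,2,3,4,5,6,7,8,10} 18  {2,3,4,5,6,7,8,9,10} 72
  if 0:a drops first: 90 orders
  if 9:y drops first: 20 orders
heap linearizations: 110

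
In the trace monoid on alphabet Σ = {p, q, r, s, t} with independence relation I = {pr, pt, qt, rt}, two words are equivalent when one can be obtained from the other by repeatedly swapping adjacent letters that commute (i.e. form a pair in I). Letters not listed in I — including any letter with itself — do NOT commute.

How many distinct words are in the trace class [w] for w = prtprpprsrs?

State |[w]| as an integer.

280

drop 0:p onto floor
drop 1:r onto floor
drop 2:t onto floor
drop 3:p onto {0:p}
drop 4:r onto {1:r}
drop 5:p onto {3:p}
drop 6:p onto {5:p}
drop 7:r onto {4:r}
drop 8:s onto {2:t, 6:p, 7:r}
drop 9:r onto {8:s}
drop 10:s onto {9:r}
ground layer = {0:p, 1:r, 2:t}
drop-orders for the pieces not yet dropped (sum over which currently-grounded one goes next):
  1 to go: {10} 1
  2 to go: {9,10} 1
  3 to go: {8,9,10} 1
  4 to go: {2,8,9,10} 1  {6,8,9,10} 1  {7,8,9,10} 1
  5 to go: {2,6,8,9,10} 2  {2,7,8,9,10} 2  {4,7,8,9,10} 1  {5,6,8,9,10} 1  {6,7,8,9,10} 2
  6 to go: {1,4,7,8,9,10} 1  {2,4,7,8,9,10} 3  {2,5,6,8,9,10} 3  {2,6,7,8,9,10} 6  {3,5,6,8,9,10} 1  {4,6,7,8,9,10} 3  {5,6,7,8,9,10} 3
  7 to go: {0,3,5,6,8,9,10} 1  {1,2,4,7,8,9,10} 4  {1,4,6,7,8,9,10} 4  {2,3,5,6,8,9,10} 4  {2,4,6,7,8,9,10} 12  {2,5,6,7,8,9,10} 12  {3,5,6,7,8,9,10} 4  {4,5,6,7,8,9,10} 6
  8 to go: {0,2,3,5,6,8,9,10} 5  {0,3,5,6,7,8,9,10} 5  {1,2,4,6,7,8,9,10} 20  {1,4,5,6,7,8,9,10} 10  {2,3,5,6,7,8,9,10} 20  {2,4,5,6,7,8,9,10} 30  {3,4,5,6,7,8,9,10} 10
  9 to go: {0,2,3,5,6,7,8,9,10} 30  {0,3,4,5,6,7,8,9,10} 15  {1,2,4,5,6,7,8,9,10} 60  {1,3,4,5,6,7,8,9,10} 20  {2,3,4,5,6,7,8,9,10} 60
  if 0:p drops first: 140 orders
  if 1:r drops first: 105 orders
  if 2:t drops first: 35 orders
heap linearizations: 280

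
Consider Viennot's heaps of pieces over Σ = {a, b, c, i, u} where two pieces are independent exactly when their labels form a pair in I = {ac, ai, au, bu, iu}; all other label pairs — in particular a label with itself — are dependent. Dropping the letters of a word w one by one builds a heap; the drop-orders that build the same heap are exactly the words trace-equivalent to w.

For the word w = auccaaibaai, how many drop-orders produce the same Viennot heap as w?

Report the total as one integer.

piece 0:a — minimal
piece 1:u — minimal
piece 2:c rests on {1:u}
piece 3:c rests on {2:c}
piece 4:a rests on {0:a}
piece 5:a rests on {4:a}
piece 6:i rests on {3:c}
piece 7:b rests on {5:a, 6:i}
piece 8:a rests on {7:b}
piece 9:a rests on {8:a}
piece 10:i rests on {7:b}
minimal pieces: {0:a, 1:u}
ways to finish when only these pieces remain (= sum over removing one remaining piece with nothing left below it):
  1 left: {9}→1  {10}→1
  2 left: {8,9}→1  {9,10}→2
  3 left: {8,9,10}→3
  4 left: {7,8,9,10}→3
  5 left: {5,7,8,9,10}→3  {6,7,8,9,10}→3
  6 left: {3,6,7,8,9,10}→3  {4,5,7,8,9,10}→3  {5,6,7,8,9,10}→6
  7 left: {0,4,5,7,8,9,10}→3  {2,3,6,7,8,9,10}→3  {3,5,6,7,8,9,10}→9  {4,5,6,7,8,9,10}→9
  8 left: {0,4,5,6,7,8,9,10}→12  {1,2,3,6,7,8,9,10}→3  {2,3,5,6,7,8,9,10}→12  {3,4,5,6,7,8,9,10}→18
  9 left: {0,3,4,5,6,7,8,9,10}→30  {1,2,3,5,6,7,8,9,10}→15  {2,3,4,5,6,7,8,9,10}→30
  placing 0:a first → 45 extensions
  placing 1:u first → 60 extensions
total linear extensions = 105

105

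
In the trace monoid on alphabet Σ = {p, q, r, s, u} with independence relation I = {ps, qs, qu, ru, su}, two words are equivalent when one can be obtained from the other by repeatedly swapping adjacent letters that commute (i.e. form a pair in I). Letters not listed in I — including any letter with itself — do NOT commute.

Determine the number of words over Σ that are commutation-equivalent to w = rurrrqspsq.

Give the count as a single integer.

70

0(r) covers ∅
1(u) covers ∅
2(r) covers 0:r
3(r) covers 2:r
4(r) covers 3:r
5(q) covers 4:r
6(s) covers 4:r
7(p) covers 1:u, 5:q
8(s) covers 6:s
9(q) covers 7:p
floor of heap: 0:r, 1:u
completions by unplaced set U, small U first (add the entries for U minus each lowest piece of U):
  |U|=1: {8}:1  {9}:1
  |U|=2: {6,8}:1  {7,9}:1  {8,9}:2
  |U|=3: {1,7,9}:1  {5,7,9}:1  {6,8,9}:3  {7,8,9}:3
  |U|=4: {1,5,7,9}:2  {1,7,8,9}:4  {5,7,8,9}:4  {6,7,8,9}:6
  |U|=5: {1,5,7,8,9}:10  {1,6,7,8,9}:10  {5,6,7,8,9}:10
  |U|=6: {1,5,6,7,8,9}:30  {4,5,6,7,8,9}:10
  |U|=7: {1,4,5,6,7,8,9}:40  {3,4,5,6,7,8,9}:10
  |U|=8: {1,3,4,5,6,7,8,9}:50  {2,3,4,5,6,7,8,9}:10
  start at 0(r): 60
  start at 1(u): 10
sum over floor = 70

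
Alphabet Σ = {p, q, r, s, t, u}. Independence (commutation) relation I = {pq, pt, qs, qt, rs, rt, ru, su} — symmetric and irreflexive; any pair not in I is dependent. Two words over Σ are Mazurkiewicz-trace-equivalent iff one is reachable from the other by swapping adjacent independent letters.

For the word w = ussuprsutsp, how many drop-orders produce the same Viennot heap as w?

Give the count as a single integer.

60

drop 0:u onto floor
drop 1:s onto floor
drop 2:s onto {1:s}
drop 3:u onto {0:u}
drop 4:p onto {2:s, 3:u}
drop 5:r onto {4:p}
drop 6:s onto {4:p}
drop 7:u onto {4:p}
drop 8:t onto {6:s, 7:u}
drop 9:s onto {8:t}
drop 10:p onto {5:r, 9:s}
ground layer = {0:u, 1:s}
drop-orders for the pieces not yet dropped (sum over which currently-grounded one goes next):
  1 to go: {10} 1
  2 to go: {5,10} 1  {9,10} 1
  3 to go: {5,9,10} 2  {8,9,10} 1
  4 to go: {5,8,9,10} 3  {6,8,9,10} 1  {7,8,9,10} 1
  5 to go: {5,6,8,9,10} 4  {5,7,8,9,10} 4  {6,7,8,9,10} 2
  6 to go: {5,6,7,8,9,10} 10
  7 to go: {4,5,6,7,8,9,10} 10
  8 to go: {2,4,5,6,7,8,9,10} 10  {3,4,5,6,7,8,9,10} 10
  9 to go: {0,3,4,5,6,7,8,9,10} 10  {1,2,4,5,6,7,8,9,10} 10  {2,3,4,5,6,7,8,9,10} 20
  if 0:u drops first: 30 orders
  if 1:s drops first: 30 orders
heap linearizations: 60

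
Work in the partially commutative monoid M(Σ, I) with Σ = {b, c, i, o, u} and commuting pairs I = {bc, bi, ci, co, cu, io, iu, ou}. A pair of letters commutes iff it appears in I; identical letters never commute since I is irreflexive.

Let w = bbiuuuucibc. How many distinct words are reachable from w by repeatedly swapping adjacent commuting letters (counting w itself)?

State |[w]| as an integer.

1980

#0=b has no predecessor
#1=b depends on [0:b]
#2=i has no predecessor
#3=u depends on [1:b]
#4=u depends on [3:u]
#5=u depends on [4:u]
#6=u depends on [5:u]
#7=c has no predecessor
#8=i depends on [2:i]
#9=b depends on [6:u]
#10=c depends on [7:c]
sources: [0:b, 2:i, 7:c]
N(rest) = Σ N(rest − s) over sources s of rest; N(one piece) = 1:
  size 1 → [8]=1  [9]=1  [10]=1
  size 2 → [2,8]=1  [6,9]=1  [7,10]=1  [8,9]=2  [8,10]=2  [9,10]=2
  size 3 → [2,8,9]=3  [2,8,10]=3  [5,6,9]=1  [6,8,9]=3  [6,9,10]=3  [7,8,10]=3  [7,9,10]=3  [8,9,10]=6
  size 4 → [2,6,8,9]=6  [2,7,8,10]=6  [2,8,9,10]=12  [4,5,6,9]=1  [5,6,8,9]=4  [5,6,9,10]=4  [6,7,9,10]=6  [6,8,9,10]=12  [7,8,9,10]=12
  size 5 → [2,5,6,8,9]=10  [2,6,8,9,10]=30  [2,7,8,9,10]=30  [3,4,5,6,9]=1  [4,5,6,8,9]=5  [4,5,6,9,10]=5  [5,6,7,9,10]=10  [5,6,8,9,10]=20  [6,7,8,9,10]=30
  size 6 → [1,3,4,5,6,9]=1  [2,4,5,6,8,9]=15  [2,5,6,8,9,10]=60  [2,6,7,8,9,10]=90  [3,4,5,6,8,9]=6  [3,4,5,6,9,10]=6  [4,5,6,7,9,10]=15  [4,5,6,8,9,10]=30  [5,6,7,8,9,10]=60
  size 7 → [0,1,3,4,5,6,9]=1  [1,3,4,5,6,8,9]=7  [1,3,4,5,6,9,10]=7  [2,3,4,5,6,8,9]=21  [2,4,5,6,8,9,10]=105  [2,5,6,7,8,9,10]=210  [3,4,5,6,7,9,10]=21  [3,4,5,6,8,9,10]=42  [4,5,6,7,8,9,10]=105
  size 8 → [0,1,3,4,5,6,8,9]=8  [0,1,3,4,5,6,9,10]=8  [1,2,3,4,5,6,8,9]=28  [1,3,4,5,6,7,9,10]=28  [1,3,4,5,6,8,9,10]=56  [2,3,4,5,6,8,9,10]=168  [2,4,5,6,7,8,9,10]=420  [3,4,5,6,7,8,9,10]=168
  size 9 → [0,1,2,3,4,5,6,8,9]=36  [0,1,3,4,5,6,7,9,10]=36  [0,1,3,4,5,6,8,9,10]=72  [1,2,3,4,5,6,8,9,10]=252  [1,3,4,5,6,7,8,9,10]=252  [2,3,4,5,6,7,8,9,10]=756
  first=0(b) contributes 1260
  first=2(i) contributes 360
  first=7(c) contributes 360
|[w]| = 1980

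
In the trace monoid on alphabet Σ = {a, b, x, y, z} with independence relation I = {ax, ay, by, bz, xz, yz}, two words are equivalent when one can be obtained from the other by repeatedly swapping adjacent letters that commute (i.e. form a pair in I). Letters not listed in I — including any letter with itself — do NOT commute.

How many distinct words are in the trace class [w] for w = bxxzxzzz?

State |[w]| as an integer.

#0=b has no predecessor
#1=x depends on [0:b]
#2=x depends on [1:x]
#3=z has no predecessor
#4=x depends on [2:x]
#5=z depends on [3:z]
#6=z depends on [5:z]
#7=z depends on [6:z]
sources: [0:b, 3:z]
N(rest) = Σ N(rest − s) over sources s of rest; N(one piece) = 1:
  size 1 → [4]=1  [7]=1
  size 2 → [2,4]=1  [4,7]=2  [6,7]=1
  size 3 → [1,2,4]=1  [2,4,7]=3  [4,6,7]=3  [5,6,7]=1
  size 4 → [0,1,2,4]=1  [1,2,4,7]=4  [2,4,6,7]=6  [3,5,6,7]=1  [4,5,6,7]=4
  size 5 → [0,1,2,4,7]=5  [1,2,4,6,7]=10  [2,4,5,6,7]=10  [3,4,5,6,7]=5
  size 6 → [0,1,2,4,6,7]=15  [1,2,4,5,6,7]=20  [2,3,4,5,6,7]=15
  first=0(b) contributes 35
  first=3(z) contributes 35
|[w]| = 70

70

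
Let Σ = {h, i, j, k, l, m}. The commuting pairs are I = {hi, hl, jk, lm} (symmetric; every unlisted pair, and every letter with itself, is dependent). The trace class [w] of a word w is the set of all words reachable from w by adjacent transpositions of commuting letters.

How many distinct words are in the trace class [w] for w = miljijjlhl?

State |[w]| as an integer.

3

#0=m has no predecessor
#1=i depends on [0:m]
#2=l depends on [1:i]
#3=j depends on [2:l]
#4=i depends on [3:j]
#5=j depends on [4:i]
#6=j depends on [5:j]
#7=l depends on [6:j]
#8=h depends on [6:j]
#9=l depends on [7:l]
sources: [0:m]
N(rest) = Σ N(rest − s) over sources s of rest; N(one piece) = 1:
  size 1 → [8]=1  [9]=1
  size 2 → [7,9]=1  [8,9]=2
  size 3 → [7,8,9]=3
  size 4 → [6,7,8,9]=3
  size 5 → [5,6,7,8,9]=3
  size 6 → [4,5,6,7,8,9]=3
  size 7 → [3,4,5,6,7,8,9]=3
  size 8 → [2,3,4,5,6,7,8,9]=3
  first=0(m) contributes 3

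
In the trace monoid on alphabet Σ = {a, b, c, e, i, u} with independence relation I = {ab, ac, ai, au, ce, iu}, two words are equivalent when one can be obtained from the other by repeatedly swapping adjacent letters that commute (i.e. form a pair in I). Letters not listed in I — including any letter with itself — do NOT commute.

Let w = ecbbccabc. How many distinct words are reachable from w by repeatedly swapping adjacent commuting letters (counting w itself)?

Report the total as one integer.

drop 0:e onto floor
drop 1:c onto floor
drop 2:b onto {0:e, 1:c}
drop 3:b onto {2:b}
drop 4:c onto {3:b}
drop 5:c onto {4:c}
drop 6:a onto {0:e}
drop 7:b onto {5:c}
drop 8:c onto {7:b}
ground layer = {0:e, 1:c}
drop-orders for the pieces not yet dropped (sum over which currently-grounded one goes next):
  1 to go: {6} 1  {8} 1
  2 to go: {6,8} 2  {7,8} 1
  3 to go: {5,7,8} 1  {6,7,8} 3
  4 to go: {4,5,7,8} 1  {5,6,7,8} 4
  5 to go: {3,4,5,7,8} 1  {4,5,6,7,8} 5
  6 to go: {2,3,4,5,7,8} 1  {3,4,5,6,7,8} 6
  7 to go: {1,2,3,4,5,7,8} 1  {2,3,4,5,6,7,8} 7
  if 0:e drops first: 8 orders
  if 1:c drops first: 7 orders
heap linearizations: 15

15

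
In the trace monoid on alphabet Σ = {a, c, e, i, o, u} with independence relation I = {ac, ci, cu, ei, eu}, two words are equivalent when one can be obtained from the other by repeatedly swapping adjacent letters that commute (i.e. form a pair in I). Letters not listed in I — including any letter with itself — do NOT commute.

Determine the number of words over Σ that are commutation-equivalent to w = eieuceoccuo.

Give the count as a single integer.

45

0(e) covers ∅
1(i) covers ∅
2(e) covers 0:e
3(u) covers 1:i
4(c) covers 2:e
5(e) covers 4:c
6(o) covers 3:u, 5:e
7(c) covers 6:o
8(c) covers 7:c
9(u) covers 6:o
10(o) covers 8:c, 9:u
floor of heap: 0:e, 1:i
completions by unplaced set U, small U first (add the entries for U minus each lowest piece of U):
  |U|=1: {10}:1
  |U|=2: {8,10}:1  {9,10}:1
  |U|=3: {7,8,10}:1  {8,9,10}:2
  |U|=4: {7,8,9,10}:3
  |U|=5: {6,7,8,9,10}:3
  |U|=6: {3,6,7,8,9,10}:3  {5,6,7,8,9,10}:3
  |U|=7: {1,3,6,7,8,9,10}:3  {3,5,6,7,8,9,10}:6  {4,5,6,7,8,9,10}:3
  |U|=8: {1,3,5,6,7,8,9,10}:9  {2,4,5,6,7,8,9,10}:3  {3,4,5,6,7,8,9,10}:9
  |U|=9: {0,2,4,5,6,7,8,9,10}:3  {1,3,4,5,6,7,8,9,10}:18  {2,3,4,5,6,7,8,9,10}:12
  start at 0(e): 30
  start at 1(i): 15
sum over floor = 45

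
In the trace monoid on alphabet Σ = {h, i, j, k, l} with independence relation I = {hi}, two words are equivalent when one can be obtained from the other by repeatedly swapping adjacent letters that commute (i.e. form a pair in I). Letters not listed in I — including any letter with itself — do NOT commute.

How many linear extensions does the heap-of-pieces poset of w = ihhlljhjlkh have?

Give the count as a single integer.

piece 0:i — minimal
piece 1:h — minimal
piece 2:h rests on {1:h}
piece 3:l rests on {0:i, 2:h}
piece 4:l rests on {3:l}
piece 5:j rests on {4:l}
piece 6:h rests on {5:j}
piece 7:j rests on {6:h}
piece 8:l rests on {7:j}
piece 9:k rests on {8:l}
piece 10:h rests on {9:k}
minimal pieces: {0:i, 1:h}
ways to finish when only these pieces remain (= sum over removing one remaining piece with nothing left below it):
  1 left: {10}→1
  2 left: {9,10}→1
  3 left: {8,9,10}→1
  4 left: {7,8,9,10}→1
  5 left: {6,7,8,9,10}→1
  6 left: {5,6,7,8,9,10}→1
  7 left: {4,5,6,7,8,9,10}→1
  8 left: {3,4,5,6,7,8,9,10}→1
  9 left: {0,3,4,5,6,7,8,9,10}→1  {2,3,4,5,6,7,8,9,10}→1
  placing 0:i first → 1 extensions
  placing 1:h first → 2 extensions
total linear extensions = 3

3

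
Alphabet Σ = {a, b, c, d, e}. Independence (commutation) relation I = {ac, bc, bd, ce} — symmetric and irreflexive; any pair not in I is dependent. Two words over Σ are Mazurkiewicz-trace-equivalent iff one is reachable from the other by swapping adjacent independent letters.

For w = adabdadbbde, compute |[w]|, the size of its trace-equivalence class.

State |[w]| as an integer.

12

piece 0:a — minimal
piece 1:d rests on {0:a}
piece 2:a rests on {1:d}
piece 3:b rests on {2:a}
piece 4:d rests on {2:a}
piece 5:a rests on {3:b, 4:d}
piece 6:d rests on {5:a}
piece 7:b rests on {5:a}
piece 8:b rests on {7:b}
piece 9:d rests on {6:d}
piece 10:e rests on {8:b, 9:d}
minimal pieces: {0:a}
ways to finish when only these pieces remain (= sum over removing one remaining piece with nothing left below it):
  1 left: {10}→1
  2 left: {8,10}→1  {9,10}→1
  3 left: {6,9,10}→1  {7,8,10}→1  {8,9,10}→2
  4 left: {6,8,9,10}→3  {7,8,9,10}→3
  5 left: {6,7,8,9,10}→6
  6 left: {5,6,7,8,9,10}→6
  7 left: {3,5,6,7,8,9,10}→6  {4,5,6,7,8,9,10}→6
  8 left: {3,4,5,6,7,8,9,10}→12
  9 left: {2,3,4,5,6,7,8,9,10}→12
  placing 0:a first → 12 extensions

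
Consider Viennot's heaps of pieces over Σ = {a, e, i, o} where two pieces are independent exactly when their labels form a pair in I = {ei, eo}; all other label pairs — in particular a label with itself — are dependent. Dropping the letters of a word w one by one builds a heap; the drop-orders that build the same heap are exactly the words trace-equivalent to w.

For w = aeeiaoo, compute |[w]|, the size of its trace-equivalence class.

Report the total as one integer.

0(a) covers ∅
1(e) covers 0:a
2(e) covers 1:e
3(i) covers 0:a
4(a) covers 2:e, 3:i
5(o) covers 4:a
6(o) covers 5:o
floor of heap: 0:a
completions by unplaced set U, small U first (add the entries for U minus each lowest piece of U):
  |U|=1: {6}:1
  |U|=2: {5,6}:1
  |U|=3: {4,5,6}:1
  |U|=4: {2,4,5,6}:1  {3,4,5,6}:1
  |U|=5: {1,2,4,5,6}:1  {2,3,4,5,6}:2
  start at 0(a): 3

3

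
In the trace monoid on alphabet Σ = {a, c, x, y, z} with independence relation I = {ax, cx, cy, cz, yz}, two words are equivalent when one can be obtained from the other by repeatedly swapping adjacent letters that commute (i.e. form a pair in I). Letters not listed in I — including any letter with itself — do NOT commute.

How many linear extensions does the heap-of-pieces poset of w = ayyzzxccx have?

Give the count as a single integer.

#0=a has no predecessor
#1=y depends on [0:a]
#2=y depends on [1:y]
#3=z depends on [0:a]
#4=z depends on [3:z]
#5=x depends on [2:y, 4:z]
#6=c depends on [0:a]
#7=c depends on [6:c]
#8=x depends on [5:x]
sources: [0:a]
N(rest) = Σ N(rest − s) over sources s of rest; N(one piece) = 1:
  size 1 → [7]=1  [8]=1
  size 2 → [5,8]=1  [6,7]=1  [7,8]=2
  size 3 → [2,5,8]=1  [4,5,8]=1  [5,7,8]=3  [6,7,8]=3
  size 4 → [1,2,5,8]=1  [2,4,5,8]=2  [2,5,7,8]=4  [3,4,5,8]=1  [4,5,7,8]=4  [5,6,7,8]=6
  size 5 → [1,2,4,5,8]=3  [1,2,5,7,8]=5  [2,3,4,5,8]=3  [2,4,5,7,8]=10  [2,5,6,7,8]=10  [3,4,5,7,8]=5  [4,5,6,7,8]=10
  size 6 → [1,2,3,4,5,8]=6  [1,2,4,5,7,8]=18  [1,2,5,6,7,8]=15  [2,3,4,5,7,8]=18  [2,4,5,6,7,8]=30  [3,4,5,6,7,8]=15
  size 7 → [1,2,3,4,5,7,8]=42  [1,2,4,5,6,7,8]=63  [2,3,4,5,6,7,8]=63
  first=0(a) contributes 168

168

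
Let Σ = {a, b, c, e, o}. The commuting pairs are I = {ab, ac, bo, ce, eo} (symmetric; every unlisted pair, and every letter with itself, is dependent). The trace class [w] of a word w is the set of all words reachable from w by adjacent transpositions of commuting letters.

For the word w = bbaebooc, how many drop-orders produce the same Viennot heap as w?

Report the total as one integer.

piece 0:b — minimal
piece 1:b rests on {0:b}
piece 2:a — minimal
piece 3:e rests on {1:b, 2:a}
piece 4:b rests on {3:e}
piece 5:o rests on {2:a}
piece 6:o rests on {5:o}
piece 7:c rests on {4:b, 6:o}
minimal pieces: {0:b, 2:a}
ways to finish when only these pieces remain (= sum over removing one remaining piece with nothing left below it):
  1 left: {7}→1
  2 left: {4,7}→1  {6,7}→1
  3 left: {3,4,7}→1  {4,6,7}→2  {5,6,7}→1
  4 left: {1,3,4,7}→1  {3,4,6,7}→3  {4,5,6,7}→3
  5 left: {0,1,3,4,7}→1  {1,3,4,6,7}→4  {3,4,5,6,7}→6
  6 left: {0,1,3,4,6,7}→5  {1,3,4,5,6,7}→10  {2,3,4,5,6,7}→6
  placing 0:b first → 16 extensions
  placing 2:a first → 15 extensions
total linear extensions = 31

31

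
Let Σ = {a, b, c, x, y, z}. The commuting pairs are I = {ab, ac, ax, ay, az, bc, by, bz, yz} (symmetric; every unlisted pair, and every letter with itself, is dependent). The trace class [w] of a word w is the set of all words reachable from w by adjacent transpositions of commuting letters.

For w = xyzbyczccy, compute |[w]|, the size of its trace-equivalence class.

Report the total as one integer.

piece 0:x — minimal
piece 1:y rests on {0:x}
piece 2:z rests on {0:x}
piece 3:b rests on {0:x}
piece 4:y rests on {1:y}
piece 5:c rests on {2:z, 4:y}
piece 6:z rests on {5:c}
piece 7:c rests on {6:z}
piece 8:c rests on {7:c}
piece 9:y rests on {8:c}
minimal pieces: {0:x}
ways to finish when only these pieces remain (= sum over removing one remaining piece with nothing left below it):
  1 left: {3}→1  {9}→1
  2 left: {3,9}→2  {8,9}→1
  3 left: {3,8,9}→3  {7,8,9}→1
  4 left: {3,7,8,9}→4  {6,7,8,9}→1
  5 left: {3,6,7,8,9}→5  {5,6,7,8,9}→1
  6 left: {2,5,6,7,8,9}→1  {3,5,6,7,8,9}→6  {4,5,6,7,8,9}→1
  7 left: {1,4,5,6,7,8,9}→1  {2,3,5,6,7,8,9}→7  {2,4,5,6,7,8,9}→2  {3,4,5,6,7,8,9}→7
  8 left: {1,2,4,5,6,7,8,9}→3  {1,3,4,5,6,7,8,9}→8  {2,3,4,5,6,7,8,9}→16
  placing 0:x first → 27 extensions

27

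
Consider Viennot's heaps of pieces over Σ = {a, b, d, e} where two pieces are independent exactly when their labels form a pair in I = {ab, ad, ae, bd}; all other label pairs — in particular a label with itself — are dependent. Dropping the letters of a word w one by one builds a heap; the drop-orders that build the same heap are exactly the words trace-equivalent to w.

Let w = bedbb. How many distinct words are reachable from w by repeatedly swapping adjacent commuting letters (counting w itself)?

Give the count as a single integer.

drop 0:b onto floor
drop 1:e onto {0:b}
drop 2:d onto {1:e}
drop 3:b onto {1:e}
drop 4:b onto {3:b}
ground layer = {0:b}
drop-orders for the pieces not yet dropped (sum over which currently-grounded one goes next):
  1 to go: {2} 1  {4} 1
  2 to go: {2,4} 2  {3,4} 1
  3 to go: {2,3,4} 3
  if 0:b drops first: 3 orders

3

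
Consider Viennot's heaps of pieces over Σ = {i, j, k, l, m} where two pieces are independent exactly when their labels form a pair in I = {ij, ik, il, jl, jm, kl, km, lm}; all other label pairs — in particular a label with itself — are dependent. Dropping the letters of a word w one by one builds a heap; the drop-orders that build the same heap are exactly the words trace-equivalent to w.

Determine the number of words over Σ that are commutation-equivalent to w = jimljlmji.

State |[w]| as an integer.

1260

0(j) covers ∅
1(i) covers ∅
2(m) covers 1:i
3(l) covers ∅
4(j) covers 0:j
5(l) covers 3:l
6(m) covers 2:m
7(j) covers 4:j
8(i) covers 6:m
floor of heap: 0:j, 1:i, 3:l
completions by unplaced set U, small U first (add the entries for U minus each lowest piece of U):
  |U|=1: {5}:1  {7}:1  {8}:1
  |U|=2: {3,5}:1  {4,7}:1  {5,7}:2  {5,8}:2  {6,8}:1  {7,8}:2
  |U|=3: {0,4,7}:1  {2,6,8}:1  {3,5,7}:3  {3,5,8}:3  {4,5,7}:3  {4,7,8}:3  {5,6,8}:3  {5,7,8}:6  {6,7,8}:3
  |U|=4: {0,4,5,7}:4  {0,4,7,8}:4  {1,2,6,8}:1  {2,5,6,8}:4  {2,6,7,8}:4  {3,4,5,7}:6  {3,5,6,8}:6  {3,5,7,8}:12  {4,5,7,8}:12  {4,6,7,8}:6  {5,6,7,8}:12
  |U|=5: {0,3,4,5,7}:10  {0,4,5,7,8}:20  {0,4,6,7,8}:10  {1,2,5,6,8}:5  {1,2,6,7,8}:5  {2,3,5,6,8}:10  {2,4,6,7,8}:10  {2,5,6,7,8}:20  {3,4,5,7,8}:30  {3,5,6,7,8}:30  {4,5,6,7,8}:30
  |U|=6: {0,2,4,6,7,8}:20  {0,3,4,5,7,8}:60  {0,4,5,6,7,8}:60  {1,2,3,5,6,8}:15  {1,2,4,6,7,8}:15  {1,2,5,6,7,8}:30  {2,3,5,6,7,8}:60  {2,4,5,6,7,8}:60  {3,4,5,6,7,8}:90
  |U|=7: {0,1,2,4,6,7,8}:35  {0,2,4,5,6,7,8}:140  {0,3,4,5,6,7,8}:210  {1,2,3,5,6,7,8}:105  {1,2,4,5,6,7,8}:105  {2,3,4,5,6,7,8}:210
  start at 0(j): 420
  start at 1(i): 560
  start at 3(l): 280
sum over floor = 1260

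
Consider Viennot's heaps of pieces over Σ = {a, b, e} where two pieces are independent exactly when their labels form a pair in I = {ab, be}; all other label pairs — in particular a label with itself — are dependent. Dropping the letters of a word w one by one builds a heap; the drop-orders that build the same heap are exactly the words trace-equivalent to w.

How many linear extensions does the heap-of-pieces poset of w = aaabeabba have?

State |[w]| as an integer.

84

0(a) covers ∅
1(a) covers 0:a
2(a) covers 1:a
3(b) covers ∅
4(e) covers 2:a
5(a) covers 4:e
6(b) covers 3:b
7(b) covers 6:b
8(a) covers 5:a
floor of heap: 0:a, 3:b
completions by unplaced set U, small U first (add the entries for U minus each lowest piece of U):
  |U|=1: {7}:1  {8}:1
  |U|=2: {5,8}:1  {6,7}:1  {7,8}:2
  |U|=3: {3,6,7}:1  {4,5,8}:1  {5,7,8}:3  {6,7,8}:3
  |U|=4: {2,4,5,8}:1  {3,6,7,8}:4  {4,5,7,8}:4  {5,6,7,8}:6
  |U|=5: {1,2,4,5,8}:1  {2,4,5,7,8}:5  {3,5,6,7,8}:10  {4,5,6,7,8}:10
  |U|=6: {0,1,2,4,5,8}:1  {1,2,4,5,7,8}:6  {2,4,5,6,7,8}:15  {3,4,5,6,7,8}:20
  |U|=7: {0,1,2,4,5,7,8}:7  {1,2,4,5,6,7,8}:21  {2,3,4,5,6,7,8}:35
  start at 0(a): 56
  start at 3(b): 28
sum over floor = 84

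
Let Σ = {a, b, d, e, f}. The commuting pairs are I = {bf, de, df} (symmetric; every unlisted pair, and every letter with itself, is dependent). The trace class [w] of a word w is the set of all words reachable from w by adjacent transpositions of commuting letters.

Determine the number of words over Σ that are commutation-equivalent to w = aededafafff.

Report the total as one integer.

6

piece 0:a — minimal
piece 1:e rests on {0:a}
piece 2:d rests on {0:a}
piece 3:e rests on {1:e}
piece 4:d rests on {2:d}
piece 5:a rests on {3:e, 4:d}
piece 6:f rests on {5:a}
piece 7:a rests on {6:f}
piece 8:f rests on {7:a}
piece 9:f rests on {8:f}
piece 10:f rests on {9:f}
minimal pieces: {0:a}
ways to finish when only these pieces remain (= sum over removing one remaining piece with nothing left below it):
  1 left: {10}→1
  2 left: {9,10}→1
  3 left: {8,9,10}→1
  4 left: {7,8,9,10}→1
  5 left: {6,7,8,9,10}→1
  6 left: {5,6,7,8,9,10}→1
  7 left: {3,5,6,7,8,9,10}→1  {4,5,6,7,8,9,10}→1
  8 left: {1,3,5,6,7,8,9,10}→1  {2,4,5,6,7,8,9,10}→1  {3,4,5,6,7,8,9,10}→2
  9 left: {1,3,4,5,6,7,8,9,10}→3  {2,3,4,5,6,7,8,9,10}→3
  placing 0:a first → 6 extensions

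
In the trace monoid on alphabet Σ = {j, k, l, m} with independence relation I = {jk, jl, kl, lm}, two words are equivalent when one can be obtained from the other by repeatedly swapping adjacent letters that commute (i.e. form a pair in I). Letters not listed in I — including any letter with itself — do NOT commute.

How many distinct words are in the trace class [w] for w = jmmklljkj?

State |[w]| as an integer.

0(j) covers ∅
1(m) covers 0:j
2(m) covers 1:m
3(k) covers 2:m
4(l) covers ∅
5(l) covers 4:l
6(j) covers 2:m
7(k) covers 3:k
8(j) covers 6:j
floor of heap: 0:j, 4:l
completions by unplaced set U, small U first (add the entries for U minus each lowest piece of U):
  |U|=1: {5}:1  {7}:1  {8}:1
  |U|=2: {3,7}:1  {4,5}:1  {5,7}:2  {5,8}:2  {6,8}:1  {7,8}:2
  |U|=3: {3,5,7}:3  {3,7,8}:3  {4,5,7}:3  {4,5,8}:3  {5,6,8}:3  {5,7,8}:6  {6,7,8}:3
  |U|=4: {3,4,5,7}:6  {3,5,7,8}:12  {3,6,7,8}:6  {4,5,6,8}:6  {4,5,7,8}:12  {5,6,7,8}:12
  |U|=5: {2,3,6,7,8}:6  {3,4,5,7,8}:30  {3,5,6,7,8}:30  {4,5,6,7,8}:30
  |U|=6: {1,2,3,6,7,8}:6  {2,3,5,6,7,8}:36  {3,4,5,6,7,8}:90
  |U|=7: {0,1,2,3,6,7,8}:6  {1,2,3,5,6,7,8}:42  {2,3,4,5,6,7,8}:126
  start at 0(j): 168
  start at 4(l): 48
sum over floor = 216

216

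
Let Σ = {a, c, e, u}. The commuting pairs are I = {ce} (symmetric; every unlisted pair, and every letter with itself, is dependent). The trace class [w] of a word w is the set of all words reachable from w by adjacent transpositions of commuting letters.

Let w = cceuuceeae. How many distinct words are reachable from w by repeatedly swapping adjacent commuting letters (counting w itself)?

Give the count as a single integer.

drop 0:c onto floor
drop 1:c onto {0:c}
drop 2:e onto floor
drop 3:u onto {1:c, 2:e}
drop 4:u onto {3:u}
drop 5:c onto {4:u}
drop 6:e onto {4:u}
drop 7:e onto {6:e}
drop 8:a onto {5:c, 7:e}
drop 9:e onto {8:a}
ground layer = {0:c, 2:e}
drop-orders for the pieces not yet dropped (sum over which currently-grounded one goes next):
  1 to go: {9} 1
  2 to go: {8,9} 1
  3 to go: {5,8,9} 1  {7,8,9} 1
  4 to go: {5,7,8,9} 2  {6,7,8,9} 1
  5 to go: {5,6,7,8,9} 3
  6 to go: {4,5,6,7,8,9} 3
  7 to go: {3,4,5,6,7,8,9} 3
  8 to go: {1,3,4,5,6,7,8,9} 3  {2,3,4,5,6,7,8,9} 3
  if 0:c drops first: 6 orders
  if 2:e drops first: 3 orders
heap linearizations: 9

9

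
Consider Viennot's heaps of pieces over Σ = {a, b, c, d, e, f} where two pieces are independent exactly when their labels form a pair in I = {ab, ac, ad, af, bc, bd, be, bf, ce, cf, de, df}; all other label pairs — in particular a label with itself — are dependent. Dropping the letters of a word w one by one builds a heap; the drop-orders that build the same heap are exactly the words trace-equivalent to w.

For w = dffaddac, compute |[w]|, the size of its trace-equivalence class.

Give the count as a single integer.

piece 0:d — minimal
piece 1:f — minimal
piece 2:f rests on {1:f}
piece 3:a — minimal
piece 4:d rests on {0:d}
piece 5:d rests on {4:d}
piece 6:a rests on {3:a}
piece 7:c rests on {5:d}
minimal pieces: {0:d, 1:f, 3:a}
ways to finish when only these pieces remain (= sum over removing one remaining piece with nothing left below it):
  1 left: {2}→1  {6}→1  {7}→1
  2 left: {1,2}→1  {2,6}→2  {2,7}→2  {3,6}→1  {5,7}→1  {6,7}→2
  3 left: {1,2,6}→3  {1,2,7}→3  {2,3,6}→3  {2,5,7}→3  {2,6,7}→6  {3,6,7}→3  {4,5,7}→1  {5,6,7}→3
  4 left: {0,4,5,7}→1  {1,2,3,6}→6  {1,2,5,7}→6  {1,2,6,7}→12  {2,3,6,7}→12  {2,4,5,7}→4  {2,5,6,7}→12  {3,5,6,7}→6  {4,5,6,7}→4
  5 left: {0,2,4,5,7}→5  {0,4,5,6,7}→5  {1,2,3,6,7}→30  {1,2,4,5,7}→10  {1,2,5,6,7}→30  {2,3,5,6,7}→30  {2,4,5,6,7}→20  {3,4,5,6,7}→10
  6 left: {0,1,2,4,5,7}→15  {0,2,4,5,6,7}→30  {0,3,4,5,6,7}→15  {1,2,3,5,6,7}→90  {1,2,4,5,6,7}→60  {2,3,4,5,6,7}→60
  placing 0:d first → 210 extensions
  placing 1:f first → 105 extensions
  placing 3:a first → 105 extensions
total linear extensions = 420

420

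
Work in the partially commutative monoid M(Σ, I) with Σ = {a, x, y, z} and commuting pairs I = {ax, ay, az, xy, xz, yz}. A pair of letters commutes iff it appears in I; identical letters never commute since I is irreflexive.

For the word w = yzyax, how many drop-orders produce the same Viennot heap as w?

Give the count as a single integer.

60

drop 0:y onto floor
drop 1:z onto floor
drop 2:y onto {0:y}
drop 3:a onto floor
drop 4:x onto floor
ground layer = {0:y, 1:z, 3:a, 4:x}
drop-orders for the pieces not yet dropped (sum over which currently-grounded one goes next):
  1 to go: {1} 1  {2} 1  {3} 1  {4} 1
  2 to go: {0,2} 1  {1,2} 2  {1,3} 2  {1,4} 2  {2,3} 2  {2,4} 2  {3,4} 2
  3 to go: {0,1,2} 3  {0,2,3} 3  {0,2,4} 3  {1,2,3} 6  {1,2,4} 6  {1,3,4} 6  {2,3,4} 6
  if 0:y drops first: 24 orders
  if 1:z drops first: 12 orders
  if 3:a drops first: 12 orders
  if 4:x drops first: 12 orders
heap linearizations: 60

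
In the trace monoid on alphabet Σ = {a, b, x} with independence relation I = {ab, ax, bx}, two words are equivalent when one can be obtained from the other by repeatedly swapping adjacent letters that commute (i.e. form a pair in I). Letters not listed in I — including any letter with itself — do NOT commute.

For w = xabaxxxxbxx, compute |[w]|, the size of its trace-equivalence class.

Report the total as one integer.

1980

piece 0:x — minimal
piece 1:a — minimal
piece 2:b — minimal
piece 3:a rests on {1:a}
piece 4:x rests on {0:x}
piece 5:x rests on {4:x}
piece 6:x rests on {5:x}
piece 7:x rests on {6:x}
piece 8:b rests on {2:b}
piece 9:x rests on {7:x}
piece 10:x rests on {9:x}
minimal pieces: {0:x, 1:a, 2:b}
ways to finish when only these pieces remain (= sum over removing one remaining piece with nothing left below it):
  1 left: {3}→1  {8}→1  {10}→1
  2 left: {1,3}→1  {2,8}→1  {3,8}→2  {3,10}→2  {8,10}→2  {9,10}→1
  3 left: {1,3,8}→3  {1,3,10}→3  {2,3,8}→3  {2,8,10}→3  {3,8,10}→6  {3,9,10}→3  {7,9,10}→1  {8,9,10}→3
  4 left: {1,2,3,8}→6  {1,3,8,10}→12  {1,3,9,10}→6  {2,3,8,10}→12  {2,8,9,10}→6  {3,7,9,10}→4  {3,8,9,10}→12  {6,7,9,10}→1  {7,8,9,10}→4
  5 left: {1,2,3,8,10}→30  {1,3,7,9,10}→10  {1,3,8,9,10}→30  {2,3,8,9,10}→30  {2,7,8,9,10}→10  {3,6,7,9,10}→5  {3,7,8,9,10}→20  {5,6,7,9,10}→1  {6,7,8,9,10}→5
  6 left: {1,2,3,8,9,10}→90  {1,3,6,7,9,10}→15  {1,3,7,8,9,10}→60  {2,3,7,8,9,10}→60  {2,6,7,8,9,10}→15  {3,5,6,7,9,10}→6  {3,6,7,8,9,10}→30  {4,5,6,7,9,10}→1  {5,6,7,8,9,10}→6
  7 left: {0,4,5,6,7,9,10}→1  {1,2,3,7,8,9,10}→210  {1,3,5,6,7,9,10}→21  {1,3,6,7,8,9,10}→105  {2,3,6,7,8,9,10}→105  {2,5,6,7,8,9,10}→21  {3,4,5,6,7,9,10}→7  {3,5,6,7,8,9,10}→42  {4,5,6,7,8,9,10}→7
  8 left: {0,3,4,5,6,7,9,10}→8  {0,4,5,6,7,8,9,10}→8  {1,2,3,6,7,8,9,10}→420  {1,3,4,5,6,7,9,10}→28  {1,3,5,6,7,8,9,10}→168  {2,3,5,6,7,8,9,10}→168  {2,4,5,6,7,8,9,10}→28  {3,4,5,6,7,8,9,10}→56
  9 left: {0,1,3,4,5,6,7,9,10}→36  {0,2,4,5,6,7,8,9,10}→36  {0,3,4,5,6,7,8,9,10}→72  {1,2,3,5,6,7,8,9,10}→756  {1,3,4,5,6,7,8,9,10}→252  {2,3,4,5,6,7,8,9,10}→252
  placing 0:x first → 1260 extensions
  placing 1:a first → 360 extensions
  placing 2:b first → 360 extensions
total linear extensions = 1980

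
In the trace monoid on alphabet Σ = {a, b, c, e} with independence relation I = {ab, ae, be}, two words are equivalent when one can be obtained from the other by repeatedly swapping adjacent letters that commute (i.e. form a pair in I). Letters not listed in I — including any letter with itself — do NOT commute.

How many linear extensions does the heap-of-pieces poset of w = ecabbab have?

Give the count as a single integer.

10

0(e) covers ∅
1(c) covers 0:e
2(a) covers 1:c
3(b) covers 1:c
4(b) covers 3:b
5(a) covers 2:a
6(b) covers 4:b
floor of heap: 0:e
completions by unplaced set U, small U first (add the entries for U minus each lowest piece of U):
  |U|=1: {5}:1  {6}:1
  |U|=2: {2,5}:1  {4,6}:1  {5,6}:2
  |U|=3: {2,5,6}:3  {3,4,6}:1  {4,5,6}:3
  |U|=4: {2,4,5,6}:6  {3,4,5,6}:4
  |U|=5: {2,3,4,5,6}:10
  start at 0(e): 10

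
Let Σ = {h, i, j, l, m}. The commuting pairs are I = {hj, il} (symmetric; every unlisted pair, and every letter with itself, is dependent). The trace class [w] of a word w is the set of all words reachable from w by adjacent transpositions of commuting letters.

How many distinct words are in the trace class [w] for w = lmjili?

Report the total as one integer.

piece 0:l — minimal
piece 1:m rests on {0:l}
piece 2:j rests on {1:m}
piece 3:i rests on {2:j}
piece 4:l rests on {2:j}
piece 5:i rests on {3:i}
minimal pieces: {0:l}
ways to finish when only these pieces remain (= sum over removing one remaining piece with nothing left below it):
  1 left: {4}→1  {5}→1
  2 left: {3,5}→1  {4,5}→2
  3 left: {3,4,5}→3
  4 left: {2,3,4,5}→3
  placing 0:l first → 3 extensions

3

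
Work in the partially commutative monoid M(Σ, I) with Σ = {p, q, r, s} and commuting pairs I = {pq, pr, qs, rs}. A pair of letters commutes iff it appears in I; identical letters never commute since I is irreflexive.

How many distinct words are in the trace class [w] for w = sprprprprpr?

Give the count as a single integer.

462

piece 0:s — minimal
piece 1:p rests on {0:s}
piece 2:r — minimal
piece 3:p rests on {1:p}
piece 4:r rests on {2:r}
piece 5:p rests on {3:p}
piece 6:r rests on {4:r}
piece 7:p rests on {5:p}
piece 8:r rests on {6:r}
piece 9:p rests on {7:p}
piece 10:r rests on {8:r}
minimal pieces: {0:s, 2:r}
ways to finish when only these pieces remain (= sum over removing one remaining piece with nothing left below it):
  1 left: {9}→1  {10}→1
  2 left: {7,9}→1  {8,10}→1  {9,10}→2
  3 left: {5,7,9}→1  {6,8,10}→1  {7,9,10}→3  {8,9,10}→3
  4 left: {3,5,7,9}→1  {4,6,8,10}→1  {5,7,9,10}→4  {6,8,9,10}→4  {7,8,9,10}→6
  5 left: {1,3,5,7,9}→1  {2,4,6,8,10}→1  {3,5,7,9,10}→5  {4,6,8,9,10}→5  {5,7,8,9,10}→10  {6,7,8,9,10}→10
  6 left: {0,1,3,5,7,9}→1  {1,3,5,7,9,10}→6  {2,4,6,8,9,10}→6  {3,5,7,8,9,10}→15  {4,6,7,8,9,10}→15  {5,6,7,8,9,10}→20
  7 left: {0,1,3,5,7,9,10}→7  {1,3,5,7,8,9,10}→21  {2,4,6,7,8,9,10}→21  {3,5,6,7,8,9,10}→35  {4,5,6,7,8,9,10}→35
  8 left: {0,1,3,5,7,8,9,10}→28  {1,3,5,6,7,8,9,10}→56  {2,4,5,6,7,8,9,10}→56  {3,4,5,6,7,8,9,10}→70
  9 left: {0,1,3,5,6,7,8,9,10}→84  {1,3,4,5,6,7,8,9,10}→126  {2,3,4,5,6,7,8,9,10}→126
  placing 0:s first → 252 extensions
  placing 2:r first → 210 extensions
total linear extensions = 462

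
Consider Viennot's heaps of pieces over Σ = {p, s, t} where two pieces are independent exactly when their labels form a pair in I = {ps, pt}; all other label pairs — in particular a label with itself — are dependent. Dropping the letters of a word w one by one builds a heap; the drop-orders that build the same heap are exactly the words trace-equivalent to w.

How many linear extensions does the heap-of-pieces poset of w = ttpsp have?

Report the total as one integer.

10

#0=t has no predecessor
#1=t depends on [0:t]
#2=p has no predecessor
#3=s depends on [1:t]
#4=p depends on [2:p]
sources: [0:t, 2:p]
N(rest) = Σ N(rest − s) over sources s of rest; N(one piece) = 1:
  size 1 → [3]=1  [4]=1
  size 2 → [1,3]=1  [2,4]=1  [3,4]=2
  size 3 → [0,1,3]=1  [1,3,4]=3  [2,3,4]=3
  first=0(t) contributes 6
  first=2(p) contributes 4
|[w]| = 10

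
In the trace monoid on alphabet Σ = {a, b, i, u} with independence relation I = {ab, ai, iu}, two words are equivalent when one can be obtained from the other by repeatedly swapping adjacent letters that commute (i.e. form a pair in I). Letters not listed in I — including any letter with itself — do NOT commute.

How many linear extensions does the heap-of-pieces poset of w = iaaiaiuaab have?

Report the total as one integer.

#0=i has no predecessor
#1=a has no predecessor
#2=a depends on [1:a]
#3=i depends on [0:i]
#4=a depends on [2:a]
#5=i depends on [3:i]
#6=u depends on [4:a]
#7=a depends on [6:u]
#8=a depends on [7:a]
#9=b depends on [5:i, 6:u]
sources: [0:i, 1:a]
N(rest) = Σ N(rest − s) over sources s of rest; N(one piece) = 1:
  size 1 → [8]=1  [9]=1
  size 2 → [5,9]=1  [7,8]=1  [8,9]=2
  size 3 → [3,5,9]=1  [5,8,9]=3  [7,8,9]=3
  size 4 → [0,3,5,9]=1  [3,5,8,9]=4  [5,7,8,9]=6  [6,7,8,9]=3
  size 5 → [0,3,5,8,9]=5  [3,5,7,8,9]=10  [4,6,7,8,9]=3  [5,6,7,8,9]=9
  size 6 → [0,3,5,7,8,9]=15  [2,4,6,7,8,9]=3  [3,5,6,7,8,9]=19  [4,5,6,7,8,9]=12
  size 7 → [0,3,5,6,7,8,9]=34  [1,2,4,6,7,8,9]=3  [2,4,5,6,7,8,9]=15  [3,4,5,6,7,8,9]=31
  size 8 → [0,3,4,5,6,7,8,9]=65  [1,2,4,5,6,7,8,9]=18  [2,3,4,5,6,7,8,9]=46
  first=0(i) contributes 64
  first=1(a) contributes 111
|[w]| = 175

175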